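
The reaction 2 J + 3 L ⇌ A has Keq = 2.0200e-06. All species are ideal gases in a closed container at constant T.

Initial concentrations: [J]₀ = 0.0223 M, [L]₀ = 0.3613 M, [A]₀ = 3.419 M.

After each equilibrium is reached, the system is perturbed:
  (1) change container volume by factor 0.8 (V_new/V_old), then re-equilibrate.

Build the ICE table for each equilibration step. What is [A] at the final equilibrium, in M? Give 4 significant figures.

Q₀ = 1.4578e+05 vs Keq = 2.0200e-06 ⇒ Q>K, reverse
Step 1:
                  J         L         A
  I          0.0223    0.3613     3.419
  C           6.641     9.961     -3.32
  E           6.663     10.32   0.09864
  solve Keq expr → x = -3.32; check Q = 2.0200e-06
Then change container volume by factor 0.8 (V_new/V_old).
Step 2:
                  J         L         A
  I           8.329      12.9    0.1233
  C         -0.2667      -0.4    0.1333
  E           8.062      12.5    0.2566
  solve Keq expr → x = 0.1333; check Q = 2.0200e-06

[A]_eq = 0.2566 M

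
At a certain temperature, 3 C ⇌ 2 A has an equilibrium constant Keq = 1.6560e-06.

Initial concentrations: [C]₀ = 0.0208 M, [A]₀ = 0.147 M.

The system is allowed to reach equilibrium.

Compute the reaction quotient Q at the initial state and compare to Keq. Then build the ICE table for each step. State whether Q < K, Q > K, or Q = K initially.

Q₀ = 2401; Q > K (proceeds reverse)

Q₀ = 2401 vs Keq = 1.6560e-06 ⇒ Q>K, reverse
Step 1:
                   C          A
  Initial     0.0208      0.147
  Change      0.2203    -0.1468
  Equil       0.2411 1.5232e-04
  solve Keq expr → x = -0.07342; check Q = 1.6560e-06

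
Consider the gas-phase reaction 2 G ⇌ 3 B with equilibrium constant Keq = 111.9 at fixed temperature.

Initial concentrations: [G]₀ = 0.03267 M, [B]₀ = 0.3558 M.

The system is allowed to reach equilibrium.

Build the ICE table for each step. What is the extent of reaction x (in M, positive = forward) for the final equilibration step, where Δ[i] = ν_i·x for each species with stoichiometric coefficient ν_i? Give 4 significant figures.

x = 0.005586 M

Q₀ = 42.2 vs Keq = 111.9 ⇒ Q<K, forward
Step 1:
                    G           B
  I           0.03267      0.3558
  C          -0.01117     0.01676
  E            0.0215      0.3726
  solve Keq expr → x = 0.005586; check Q = 111.9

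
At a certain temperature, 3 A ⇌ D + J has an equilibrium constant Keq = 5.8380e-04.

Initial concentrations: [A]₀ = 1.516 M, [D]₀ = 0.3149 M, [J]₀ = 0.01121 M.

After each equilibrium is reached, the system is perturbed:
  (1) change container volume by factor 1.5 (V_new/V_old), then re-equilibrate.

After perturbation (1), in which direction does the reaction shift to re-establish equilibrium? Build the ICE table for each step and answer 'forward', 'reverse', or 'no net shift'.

Q₀ = 0.001013 vs Keq = 5.8380e-04 ⇒ Q>K, reverse
Step 1:
                  A         D         J
  Initial     1.516    0.3149   0.01121
  Change    0.01344 -0.004482 -0.004482
  Equil       1.529    0.3104  0.006728
  solve Keq expr → x = -0.004482; check Q = 5.8380e-04
Then change container volume by factor 1.5 (V_new/V_old).
Step 2:
                  A         D         J
  Initial      1.02    0.2069  0.004486
  Change   0.004308 -0.001436 -0.001436
  Equil       1.024    0.2055   0.00305
  solve Keq expr → x = -0.001436; check Q = 5.8380e-04

Direction: reverse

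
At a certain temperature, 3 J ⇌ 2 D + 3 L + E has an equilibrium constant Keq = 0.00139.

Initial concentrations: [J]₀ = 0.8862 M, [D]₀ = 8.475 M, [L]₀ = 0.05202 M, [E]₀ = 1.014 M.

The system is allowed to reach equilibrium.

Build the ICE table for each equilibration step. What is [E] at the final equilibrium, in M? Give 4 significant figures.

[E]_eq = 1.005 M

Q₀ = 0.01473 vs Keq = 0.00139 ⇒ Q>K, reverse
Step 1:
                    J           D           L           E
  init         0.8862       8.475     0.05202       1.014
  Δ           0.02749    -0.01833    -0.02749   -0.009164
  eq           0.9137       8.457     0.02453       1.005
  solve Keq expr → x = -0.009164; check Q = 0.00139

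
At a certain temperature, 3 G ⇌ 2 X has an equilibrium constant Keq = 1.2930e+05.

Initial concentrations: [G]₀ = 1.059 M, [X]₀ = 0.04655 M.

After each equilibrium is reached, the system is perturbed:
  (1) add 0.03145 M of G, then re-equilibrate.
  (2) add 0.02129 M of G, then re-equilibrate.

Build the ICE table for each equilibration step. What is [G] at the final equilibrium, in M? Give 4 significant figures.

[G]_eq = 0.01671 M

Q₀ = 0.001825 vs Keq = 1.2930e+05 ⇒ Q<K, forward
Step 1:
                   G          X
  I            1.059    0.04655
  C           -1.043     0.6952
  E           0.0162     0.7417
  solve Keq expr → x = 0.3476; check Q = 1.2930e+05
Then add 0.03145 M of G.
Step 2:
                   G          X
  I          0.04765     0.7417
  C         -0.03115    0.02077
  E          0.01651     0.7625
  solve Keq expr → x = 0.01038; check Q = 1.2930e+05
Then add 0.02129 M of G.
Step 3:
                   G          X
  I           0.0378     0.7625
  C         -0.02109    0.01406
  E          0.01671     0.7766
  solve Keq expr → x = 0.007029; check Q = 1.2930e+05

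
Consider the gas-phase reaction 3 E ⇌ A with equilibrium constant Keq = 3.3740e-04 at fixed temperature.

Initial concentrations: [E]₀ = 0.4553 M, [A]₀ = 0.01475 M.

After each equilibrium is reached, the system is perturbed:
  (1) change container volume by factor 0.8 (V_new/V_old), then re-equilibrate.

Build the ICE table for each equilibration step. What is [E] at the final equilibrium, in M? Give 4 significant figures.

Q₀ = 0.1563 vs Keq = 3.3740e-04 ⇒ Q>K, reverse
Step 1:
                   E          A
  init        0.4553    0.01475
  Δ          0.04412   -0.01471
  eq          0.4994 4.2029e-05
  solve Keq expr → x = -0.01471; check Q = 3.3740e-04
Then change container volume by factor 0.8 (V_new/V_old).
Step 2:
                   E          A
  init        0.6243 5.2537e-05
  Δ       -8.8551e-05 2.9517e-05
  eq          0.6242 8.2054e-05
  solve Keq expr → x = 2.9517e-05; check Q = 3.3740e-04

[E]_eq = 0.6242 M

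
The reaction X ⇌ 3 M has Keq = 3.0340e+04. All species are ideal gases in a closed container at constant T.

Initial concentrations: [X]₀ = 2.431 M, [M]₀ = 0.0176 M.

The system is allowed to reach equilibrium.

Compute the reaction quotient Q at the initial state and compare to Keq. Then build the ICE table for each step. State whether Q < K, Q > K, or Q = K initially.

Q₀ = 2.2426e-06; Q < K (proceeds forward)

Q₀ = 2.2426e-06 vs Keq = 3.0340e+04 ⇒ Q<K, forward
Step 1:
                  X         M
  I           2.431    0.0176
  C          -2.418     7.255
  E         0.01268     7.273
  solve Keq expr → x = 2.418; check Q = 3.0340e+04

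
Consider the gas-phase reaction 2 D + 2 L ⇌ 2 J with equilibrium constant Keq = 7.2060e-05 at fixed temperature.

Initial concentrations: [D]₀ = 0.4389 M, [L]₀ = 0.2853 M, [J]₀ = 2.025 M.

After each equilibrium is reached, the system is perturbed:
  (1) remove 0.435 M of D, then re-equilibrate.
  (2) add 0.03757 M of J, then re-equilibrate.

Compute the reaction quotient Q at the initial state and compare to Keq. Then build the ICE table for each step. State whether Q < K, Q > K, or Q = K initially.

Q₀ = 261.5 vs Keq = 7.2060e-05 ⇒ Q>K, reverse
Step 1:
                   D          L          J
  I           0.4389     0.2853      2.025
  C            1.979      1.979     -1.979
  E            2.417      2.264    0.04646
  solve Keq expr → x = -0.9893; check Q = 7.2060e-05
Then remove 0.435 M of D.
Step 2:
                   D          L          J
  I            1.982      2.264    0.04646
  C         0.008068   0.008068  -0.008068
  E            1.991      2.272    0.03839
  solve Keq expr → x = -0.004034; check Q = 7.2060e-05
Then add 0.03757 M of J.
Step 3:
                   D          L          J
  I            1.991      2.272    0.07596
  C          0.03625    0.03625   -0.03625
  E            2.027      2.308    0.03971
  solve Keq expr → x = -0.01812; check Q = 7.2060e-05

Q₀ = 261.5; Q > K (proceeds reverse)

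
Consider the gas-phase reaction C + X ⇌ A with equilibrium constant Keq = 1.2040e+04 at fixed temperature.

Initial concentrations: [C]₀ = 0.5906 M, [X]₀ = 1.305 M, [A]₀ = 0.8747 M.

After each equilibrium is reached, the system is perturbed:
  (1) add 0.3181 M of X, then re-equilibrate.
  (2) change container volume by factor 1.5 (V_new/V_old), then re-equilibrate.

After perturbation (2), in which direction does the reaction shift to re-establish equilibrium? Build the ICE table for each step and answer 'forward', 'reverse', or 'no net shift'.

Q₀ = 1.135 vs Keq = 1.2040e+04 ⇒ Q<K, forward
Step 1:
                  C         X         A
  I          0.5906     1.305    0.8747
  C         -0.5904   -0.5904    0.5904
  E       1.7030e-04    0.7146     1.465
  solve Keq expr → x = 0.5904; check Q = 1.2040e+04
Then add 0.3181 M of X.
Step 2:
                  C         X         A
  I       1.7030e-04     1.033     1.465
  C       -5.2447e-05 -5.2447e-05 5.2447e-05
  E       1.1785e-04     1.033     1.465
  solve Keq expr → x = 5.2447e-05; check Q = 1.2040e+04
Then change container volume by factor 1.5 (V_new/V_old).
Step 3:
                  C         X         A
  I       7.8566e-05    0.6884    0.9768
  C       3.9272e-05 3.9272e-05 -3.9272e-05
  E       1.1784e-04    0.6885    0.9767
  solve Keq expr → x = -3.9272e-05; check Q = 1.2040e+04

Direction: reverse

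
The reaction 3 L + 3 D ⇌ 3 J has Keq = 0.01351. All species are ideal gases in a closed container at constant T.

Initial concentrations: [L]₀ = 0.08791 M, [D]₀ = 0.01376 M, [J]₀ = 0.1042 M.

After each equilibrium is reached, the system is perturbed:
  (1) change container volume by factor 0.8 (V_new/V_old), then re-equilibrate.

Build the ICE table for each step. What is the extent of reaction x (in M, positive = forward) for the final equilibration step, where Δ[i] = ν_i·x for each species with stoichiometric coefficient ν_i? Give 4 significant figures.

x = 4.8131e-04 M

Q₀ = 6.3919e+05 vs Keq = 0.01351 ⇒ Q>K, reverse
Step 1:
                   L          D          J
  init       0.08791    0.01376     0.1042
  Δ          0.09917    0.09917   -0.09917
  eq          0.1871     0.1129   0.005032
  solve Keq expr → x = -0.03306; check Q = 0.01351
Then change container volume by factor 0.8 (V_new/V_old).
Step 2:
                   L          D          J
  init        0.2338     0.1412    0.00629
  Δ        -0.001444  -0.001444   0.001444
  eq          0.2324     0.1397   0.007734
  solve Keq expr → x = 4.8131e-04; check Q = 0.01351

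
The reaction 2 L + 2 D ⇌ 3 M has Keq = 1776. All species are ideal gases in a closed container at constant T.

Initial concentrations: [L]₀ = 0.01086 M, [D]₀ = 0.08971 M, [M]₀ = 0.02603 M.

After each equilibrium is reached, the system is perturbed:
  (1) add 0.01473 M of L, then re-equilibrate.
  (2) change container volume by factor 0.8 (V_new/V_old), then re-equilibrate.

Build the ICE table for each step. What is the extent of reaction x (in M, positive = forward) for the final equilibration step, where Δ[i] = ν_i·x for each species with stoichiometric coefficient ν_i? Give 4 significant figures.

Q₀ = 18.58 vs Keq = 1776 ⇒ Q<K, forward
Step 1:
                  L         D         M
  I         0.01086   0.08971   0.02603
  C       -0.008611 -0.008611   0.01292
  E        0.002249    0.0811   0.03895
  solve Keq expr → x = 0.004306; check Q = 1776
Then add 0.01473 M of L.
Step 2:
                  L         D         M
  I         0.01698    0.0811   0.03895
  C        -0.01225  -0.01225   0.01837
  E         0.00473   0.06885   0.05732
  solve Keq expr → x = 0.006125; check Q = 1776
Then change container volume by factor 0.8 (V_new/V_old).
Step 3:
                  L         D         M
  I        0.005912   0.08606   0.07165
  C       -5.0774e-04 -5.0774e-04 7.6162e-04
  E        0.005404   0.08555   0.07241
  solve Keq expr → x = 2.5387e-04; check Q = 1776

x = 2.5387e-04 M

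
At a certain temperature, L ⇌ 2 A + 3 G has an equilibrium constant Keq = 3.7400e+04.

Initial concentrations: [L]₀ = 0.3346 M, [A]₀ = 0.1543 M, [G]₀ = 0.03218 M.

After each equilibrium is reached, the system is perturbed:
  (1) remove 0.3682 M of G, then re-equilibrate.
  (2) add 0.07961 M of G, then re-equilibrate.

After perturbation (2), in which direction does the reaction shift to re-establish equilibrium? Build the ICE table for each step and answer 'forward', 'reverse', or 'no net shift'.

Direction: reverse

Q₀ = 2.3712e-06 vs Keq = 3.7400e+04 ⇒ Q<K, forward
Step 1:
                  L         A         G
  Initial    0.3346    0.1543   0.03218
  Change    -0.3346    0.6692     1.004
  Equil   2.0155e-05    0.8235     1.036
  solve Keq expr → x = 0.3346; check Q = 3.7400e+04
Then remove 0.3682 M of G.
Step 2:
                  L         A         G
  Initial 2.0155e-05    0.8235    0.6677
  Change  -1.4756e-05 2.9513e-05 4.4269e-05
  Equil   5.3990e-06    0.8235    0.6678
  solve Keq expr → x = 1.4756e-05; check Q = 3.7400e+04
Then add 0.07961 M of G.
Step 3:
                  L         A         G
  Initial 5.3990e-06    0.8235    0.7474
  Change  2.1701e-06 -4.3401e-06 -6.5102e-06
  Equil   7.5691e-06    0.8235    0.7474
  solve Keq expr → x = -2.1701e-06; check Q = 3.7400e+04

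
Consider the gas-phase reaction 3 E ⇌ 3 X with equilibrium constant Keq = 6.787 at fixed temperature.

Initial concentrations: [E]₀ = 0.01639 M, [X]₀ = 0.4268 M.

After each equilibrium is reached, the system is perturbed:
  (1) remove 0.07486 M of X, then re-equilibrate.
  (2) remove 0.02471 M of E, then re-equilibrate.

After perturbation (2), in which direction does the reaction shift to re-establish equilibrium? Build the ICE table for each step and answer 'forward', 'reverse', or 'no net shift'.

Direction: reverse

Q₀ = 1.7658e+04 vs Keq = 6.787 ⇒ Q>K, reverse
Step 1:
                    E           X
  I           0.01639      0.4268
  C            0.1368     -0.1368
  E            0.1532        0.29
  solve Keq expr → x = -0.0456; check Q = 6.787
Then remove 0.07486 M of X.
Step 2:
                    E           X
  I            0.1532      0.2152
  C          -0.02587     0.02587
  E            0.1273       0.241
  solve Keq expr → x = 0.008624; check Q = 6.787
Then remove 0.02471 M of E.
Step 3:
                    E           X
  I            0.1026       0.241
  C           0.01617    -0.01617
  E            0.1188      0.2249
  solve Keq expr → x = -0.00539; check Q = 6.787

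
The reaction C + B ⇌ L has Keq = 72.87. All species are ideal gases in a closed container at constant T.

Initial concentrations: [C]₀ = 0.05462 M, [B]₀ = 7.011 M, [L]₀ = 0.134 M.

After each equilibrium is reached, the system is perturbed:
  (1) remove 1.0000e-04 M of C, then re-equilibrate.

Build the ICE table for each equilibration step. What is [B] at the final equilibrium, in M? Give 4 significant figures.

Q₀ = 0.3499 vs Keq = 72.87 ⇒ Q<K, forward
Step 1:
                  C         B         L
  Initial   0.05462     7.011     0.134
  Change   -0.05425  -0.05425   0.05425
  Equil   3.7134e-04     6.957    0.1882
  solve Keq expr → x = 0.05425; check Q = 72.87
Then remove 1.0000e-04 M of C.
Step 2:
                  C         B         L
  Initial 2.7134e-04     6.957    0.1882
  Change  9.9798e-05 9.9798e-05 -9.9798e-05
  Equil   3.7114e-04     6.957    0.1881
  solve Keq expr → x = -9.9798e-05; check Q = 72.87

[B]_eq = 6.957 M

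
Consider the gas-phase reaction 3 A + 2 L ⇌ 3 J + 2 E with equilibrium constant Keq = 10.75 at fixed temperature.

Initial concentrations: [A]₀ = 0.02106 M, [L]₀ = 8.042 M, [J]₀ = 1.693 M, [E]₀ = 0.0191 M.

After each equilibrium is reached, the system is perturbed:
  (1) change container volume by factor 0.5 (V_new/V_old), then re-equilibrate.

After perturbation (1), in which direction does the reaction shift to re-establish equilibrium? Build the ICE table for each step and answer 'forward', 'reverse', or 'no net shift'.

Direction: no net shift

Q₀ = 2.93 vs Keq = 10.75 ⇒ Q<K, forward
Step 1:
                    A           L           J           E
  init        0.02106       8.042       1.693      0.0191
  Δ         -0.005618   -0.003745    0.005618    0.003745
  eq          0.01544       8.038       1.699     0.02285
  solve Keq expr → x = 0.001873; check Q = 10.75
Then change container volume by factor 0.5 (V_new/V_old).
Step 2:
                    A           L           J           E
  init        0.03088       16.08       3.397     0.04569
  Δ                 0           0           0           0
  eq          0.03088       16.08       3.397     0.04569
  solve Keq expr → x = 0; check Q = 10.75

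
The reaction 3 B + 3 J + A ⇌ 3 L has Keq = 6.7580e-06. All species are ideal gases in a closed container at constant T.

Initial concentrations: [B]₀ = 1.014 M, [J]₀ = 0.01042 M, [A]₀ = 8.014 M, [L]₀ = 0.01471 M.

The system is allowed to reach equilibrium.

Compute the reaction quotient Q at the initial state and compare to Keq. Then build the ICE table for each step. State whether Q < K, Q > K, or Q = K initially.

Q₀ = 0.3367; Q > K (proceeds reverse)

Q₀ = 0.3367 vs Keq = 6.7580e-06 ⇒ Q>K, reverse
Step 1:
                  B         J         A         L
  I           1.014   0.01042     8.014   0.01471
  C         0.01377   0.01377   0.00459  -0.01377
  E           1.028   0.02419     8.019 9.4078e-04
  solve Keq expr → x = -0.00459; check Q = 6.7580e-06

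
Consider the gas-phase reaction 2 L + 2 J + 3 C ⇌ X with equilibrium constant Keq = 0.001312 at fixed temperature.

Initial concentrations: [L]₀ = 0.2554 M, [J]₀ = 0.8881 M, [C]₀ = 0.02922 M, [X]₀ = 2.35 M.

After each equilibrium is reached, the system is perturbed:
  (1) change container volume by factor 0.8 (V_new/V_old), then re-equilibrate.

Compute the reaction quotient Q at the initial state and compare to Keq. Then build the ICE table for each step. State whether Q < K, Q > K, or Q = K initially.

Q₀ = 1.8309e+06 vs Keq = 0.001312 ⇒ Q>K, reverse
Step 1:
                  L         J         C         X
  Initial    0.2554    0.8881   0.02922      2.35
  Change      1.961     1.961     2.941   -0.9803
  Equil       2.216     2.849      2.97      1.37
  solve Keq expr → x = -0.9803; check Q = 0.001312
Then change container volume by factor 0.8 (V_new/V_old).
Step 2:
                  L         J         C         X
  Initial      2.77     3.561     3.713     1.712
  Change    -0.4465   -0.4465   -0.6697    0.2232
  Equil       2.323     3.114     3.043     1.935
  solve Keq expr → x = 0.2232; check Q = 0.001312

Q₀ = 1.8309e+06; Q > K (proceeds reverse)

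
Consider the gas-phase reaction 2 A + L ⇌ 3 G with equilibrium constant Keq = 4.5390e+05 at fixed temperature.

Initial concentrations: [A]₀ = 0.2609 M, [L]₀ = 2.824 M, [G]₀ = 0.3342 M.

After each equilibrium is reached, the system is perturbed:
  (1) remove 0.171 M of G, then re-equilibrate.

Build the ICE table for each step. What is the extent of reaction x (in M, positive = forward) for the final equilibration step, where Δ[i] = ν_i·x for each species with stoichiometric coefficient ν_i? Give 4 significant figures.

x = 9.2516e-05 M

Q₀ = 0.1942 vs Keq = 4.5390e+05 ⇒ Q<K, forward
Step 1:
                   A          L          G
  init        0.2609      2.824     0.3342
  Δ          -0.2603    -0.1302     0.3905
  eq      5.5794e-04      2.694     0.7247
  solve Keq expr → x = 0.1302; check Q = 4.5390e+05
Then remove 0.171 M of G.
Step 2:
                   A          L          G
  init    5.5794e-04      2.694     0.5537
  Δ       -1.8503e-04 -9.2516e-05 2.7755e-04
  eq      3.7290e-04      2.694      0.554
  solve Keq expr → x = 9.2516e-05; check Q = 4.5390e+05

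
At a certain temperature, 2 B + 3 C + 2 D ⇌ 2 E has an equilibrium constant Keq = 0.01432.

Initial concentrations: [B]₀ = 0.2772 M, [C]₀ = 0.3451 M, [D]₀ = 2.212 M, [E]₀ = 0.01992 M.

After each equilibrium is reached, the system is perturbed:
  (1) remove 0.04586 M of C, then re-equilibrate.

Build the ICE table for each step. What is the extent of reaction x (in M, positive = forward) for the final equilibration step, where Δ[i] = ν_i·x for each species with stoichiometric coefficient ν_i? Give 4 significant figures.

Q₀ = 0.02568 vs Keq = 0.01432 ⇒ Q>K, reverse
Step 1:
                   B          C          D          E
  init        0.2772     0.3451      2.212    0.01992
  Δ          0.00435   0.006525    0.00435   -0.00435
  eq          0.2816     0.3516      2.216    0.01557
  solve Keq expr → x = -0.002175; check Q = 0.01432
Then remove 0.04586 M of C.
Step 2:
                   B          C          D          E
  init        0.2816     0.3058      2.216    0.01557
  Δ         0.002572   0.003858   0.002572  -0.002572
  eq          0.2841     0.3096      2.219      0.013
  solve Keq expr → x = -0.001286; check Q = 0.01432

x = -0.001286 M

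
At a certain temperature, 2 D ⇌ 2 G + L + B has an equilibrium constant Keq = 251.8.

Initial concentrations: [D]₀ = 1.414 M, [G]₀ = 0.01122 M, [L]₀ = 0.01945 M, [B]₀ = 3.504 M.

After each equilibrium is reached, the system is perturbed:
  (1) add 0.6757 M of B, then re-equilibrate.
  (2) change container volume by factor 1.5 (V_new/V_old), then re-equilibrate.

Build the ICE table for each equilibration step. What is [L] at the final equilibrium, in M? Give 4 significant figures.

[L]_eq = 0.4508 M

Q₀ = 4.2911e-06 vs Keq = 251.8 ⇒ Q<K, forward
Step 1:
                    D           G           L           B
  init          1.414     0.01122     0.01945       3.504
  Δ             -1.28        1.28      0.6398      0.6398
  eq           0.1344       1.291      0.6592       4.144
  solve Keq expr → x = 0.6398; check Q = 251.8
Then add 0.6757 M of B.
Step 2:
                    D           G           L           B
  init         0.1344       1.291      0.6592       4.819
  Δ          0.008981   -0.008981    -0.00449    -0.00449
  eq           0.1434       1.282      0.6547       4.815
  solve Keq expr → x = -0.00449; check Q = 251.8
Then change container volume by factor 1.5 (V_new/V_old).
Step 3:
                    D           G           L           B
  init        0.09562      0.8545      0.4365        3.21
  Δ          -0.02853     0.02853     0.01426     0.01426
  eq          0.06709      0.8831      0.4508       3.224
  solve Keq expr → x = 0.01426; check Q = 251.8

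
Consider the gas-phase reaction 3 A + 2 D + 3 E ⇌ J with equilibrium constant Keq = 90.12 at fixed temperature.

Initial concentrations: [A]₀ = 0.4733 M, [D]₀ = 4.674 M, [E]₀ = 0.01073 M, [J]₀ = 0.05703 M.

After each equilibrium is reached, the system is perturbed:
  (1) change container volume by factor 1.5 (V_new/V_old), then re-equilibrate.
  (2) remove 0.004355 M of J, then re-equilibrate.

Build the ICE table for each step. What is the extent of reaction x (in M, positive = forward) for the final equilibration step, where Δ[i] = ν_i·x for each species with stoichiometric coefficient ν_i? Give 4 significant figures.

Q₀ = 1.9930e+04 vs Keq = 90.12 ⇒ Q>K, reverse
Step 1:
                    A           D           E           J
  init         0.4733       4.674     0.01073     0.05703
  Δ           0.04305      0.0287     0.04305    -0.01435
  eq           0.5164       4.703     0.05378     0.04268
  solve Keq expr → x = -0.01435; check Q = 90.12
Then change container volume by factor 1.5 (V_new/V_old).
Step 2:
                    A           D           E           J
  init         0.3442       3.135     0.03585     0.02845
  Δ           0.03446     0.02297     0.03446    -0.01149
  eq           0.3787       3.158     0.07031     0.01697
  solve Keq expr → x = -0.01149; check Q = 90.12
Then remove 0.004355 M of J.
Step 3:
                    A           D           E           J
  init         0.3787       3.158     0.07031     0.01261
  Δ         -0.003831   -0.002554   -0.003831    0.001277
  eq           0.3749       3.156     0.06648     0.01389
  solve Keq expr → x = 0.001277; check Q = 90.12

x = 0.001277 M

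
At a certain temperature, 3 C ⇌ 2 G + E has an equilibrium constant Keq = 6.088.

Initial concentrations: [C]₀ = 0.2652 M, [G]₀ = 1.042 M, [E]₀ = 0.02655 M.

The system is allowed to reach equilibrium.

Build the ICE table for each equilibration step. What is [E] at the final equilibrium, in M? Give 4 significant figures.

[E]_eq = 0.04604 M

Q₀ = 1.546 vs Keq = 6.088 ⇒ Q<K, forward
Step 1:
                  C         G         E
  Initial    0.2652     1.042   0.02655
  Change   -0.05846   0.03897   0.01949
  Equil      0.2067     1.081   0.04604
  solve Keq expr → x = 0.01949; check Q = 6.088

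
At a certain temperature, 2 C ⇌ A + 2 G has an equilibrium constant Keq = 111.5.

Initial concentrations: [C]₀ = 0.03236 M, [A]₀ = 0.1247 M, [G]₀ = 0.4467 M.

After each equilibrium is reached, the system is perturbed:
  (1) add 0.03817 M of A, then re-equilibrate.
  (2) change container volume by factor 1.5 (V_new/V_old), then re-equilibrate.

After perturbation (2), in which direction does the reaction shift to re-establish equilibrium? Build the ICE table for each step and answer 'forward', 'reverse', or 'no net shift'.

Direction: forward

Q₀ = 23.76 vs Keq = 111.5 ⇒ Q<K, forward
Step 1:
                   C          A          G
  Initial    0.03236     0.1247     0.4467
  Change    -0.01637   0.008187    0.01637
  Equil      0.01599     0.1329     0.4631
  solve Keq expr → x = 0.008187; check Q = 111.5
Then add 0.03817 M of A.
Step 2:
                   C          A          G
  Initial    0.01599     0.1711     0.4631
  Change    0.002019  -0.001009  -0.002019
  Equil      0.01801       0.17     0.4611
  solve Keq expr → x = -0.001009; check Q = 111.5
Then change container volume by factor 1.5 (V_new/V_old).
Step 3:
                   C          A          G
  Initial      0.012     0.1134     0.3074
  Change   -0.002091   0.001045   0.002091
  Equil     0.009913     0.1144     0.3095
  solve Keq expr → x = 0.001045; check Q = 111.5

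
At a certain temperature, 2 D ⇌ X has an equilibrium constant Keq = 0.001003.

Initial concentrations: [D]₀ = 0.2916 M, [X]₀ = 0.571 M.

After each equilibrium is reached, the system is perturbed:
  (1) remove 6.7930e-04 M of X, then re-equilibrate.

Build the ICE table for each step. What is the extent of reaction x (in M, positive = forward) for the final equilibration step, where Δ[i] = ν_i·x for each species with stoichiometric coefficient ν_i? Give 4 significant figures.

Q₀ = 6.715 vs Keq = 0.001003 ⇒ Q>K, reverse
Step 1:
                    D           X
  init         0.2916       0.571
  Δ             1.138      -0.569
  eq             1.43     0.00205
  solve Keq expr → x = -0.569; check Q = 0.001003
Then remove 6.7930e-04 M of X.
Step 2:
                    D           X
  init           1.43     0.00137
  Δ         -0.001351  6.7543e-04
  eq            1.428    0.002046
  solve Keq expr → x = 6.7543e-04; check Q = 0.001003

x = 6.7543e-04 M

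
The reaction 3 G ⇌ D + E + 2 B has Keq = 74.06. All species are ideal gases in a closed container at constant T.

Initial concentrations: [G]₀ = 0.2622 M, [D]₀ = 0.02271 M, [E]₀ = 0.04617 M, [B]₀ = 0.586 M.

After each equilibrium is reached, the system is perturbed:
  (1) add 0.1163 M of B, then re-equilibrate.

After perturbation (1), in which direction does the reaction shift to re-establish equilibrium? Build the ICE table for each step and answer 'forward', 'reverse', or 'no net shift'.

Q₀ = 0.01997 vs Keq = 74.06 ⇒ Q<K, forward
Step 1:
                    G           D           E           B
  I            0.2622     0.02271     0.04617       0.586
  C           -0.2187      0.0729      0.0729      0.1458
  E            0.0435     0.09561      0.1191      0.7318
  solve Keq expr → x = 0.0729; check Q = 74.06
Then add 0.1163 M of B.
Step 2:
                    G           D           E           B
  I            0.0435     0.09561      0.1191      0.8481
  C          0.003993   -0.001331   -0.001331   -0.002662
  E           0.04749     0.09428      0.1177      0.8454
  solve Keq expr → x = -0.001331; check Q = 74.06

Direction: reverse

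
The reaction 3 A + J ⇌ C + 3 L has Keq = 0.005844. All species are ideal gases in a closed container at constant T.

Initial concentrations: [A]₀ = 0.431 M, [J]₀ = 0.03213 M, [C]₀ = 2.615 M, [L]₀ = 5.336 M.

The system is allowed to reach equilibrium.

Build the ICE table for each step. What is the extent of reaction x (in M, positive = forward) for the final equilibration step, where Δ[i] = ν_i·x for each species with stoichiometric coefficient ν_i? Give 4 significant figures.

x = -1.463 M

Q₀ = 1.5445e+05 vs Keq = 0.005844 ⇒ Q>K, reverse
Step 1:
                  A         J         C         L
  init        0.431   0.03213     2.615     5.336
  Δ           4.389     1.463    -1.463    -4.389
  eq           4.82     1.495     1.152     0.947
  solve Keq expr → x = -1.463; check Q = 0.005844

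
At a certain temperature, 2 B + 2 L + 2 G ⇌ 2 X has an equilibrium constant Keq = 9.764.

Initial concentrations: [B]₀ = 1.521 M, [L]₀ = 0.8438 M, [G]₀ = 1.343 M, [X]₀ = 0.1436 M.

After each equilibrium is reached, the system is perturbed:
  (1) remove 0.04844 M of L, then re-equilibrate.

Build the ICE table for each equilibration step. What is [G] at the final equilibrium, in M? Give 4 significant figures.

Q₀ = 0.006941 vs Keq = 9.764 ⇒ Q<K, forward
Step 1:
                   B          L          G          X
  I            1.521     0.8438      1.343     0.1436
  C          -0.5527    -0.5527    -0.5527     0.5527
  E           0.9683     0.2911     0.7903     0.6963
  solve Keq expr → x = 0.2763; check Q = 9.764
Then remove 0.04844 M of L.
Step 2:
                   B          L          G          X
  I           0.9683     0.2427     0.7903     0.6963
  C          0.02376    0.02376    0.02376   -0.02376
  E           0.9921     0.2665     0.8141     0.6725
  solve Keq expr → x = -0.01188; check Q = 9.764

[G]_eq = 0.8141 M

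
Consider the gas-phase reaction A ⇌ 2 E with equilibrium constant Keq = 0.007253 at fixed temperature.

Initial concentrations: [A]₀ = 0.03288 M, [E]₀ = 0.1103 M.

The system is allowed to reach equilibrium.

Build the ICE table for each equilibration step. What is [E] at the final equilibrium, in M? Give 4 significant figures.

[E]_eq = 0.02352 M

Q₀ = 0.37 vs Keq = 0.007253 ⇒ Q>K, reverse
Step 1:
                  A         E
  I         0.03288    0.1103
  C         0.04339  -0.08678
  E         0.07627   0.02352
  solve Keq expr → x = -0.04339; check Q = 0.007253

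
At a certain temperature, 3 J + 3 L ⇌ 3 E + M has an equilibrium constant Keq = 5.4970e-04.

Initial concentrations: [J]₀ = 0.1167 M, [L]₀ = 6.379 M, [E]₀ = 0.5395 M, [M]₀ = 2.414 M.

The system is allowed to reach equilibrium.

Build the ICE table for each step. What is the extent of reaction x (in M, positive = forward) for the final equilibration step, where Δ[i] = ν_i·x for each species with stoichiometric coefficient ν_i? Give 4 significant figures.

x = -0.1154 M

Q₀ = 0.9188 vs Keq = 5.4970e-04 ⇒ Q>K, reverse
Step 1:
                    J           L           E           M
  I            0.1167       6.379      0.5395       2.414
  C            0.3462      0.3462     -0.3462     -0.1154
  E            0.4629       6.725      0.1933       2.299
  solve Keq expr → x = -0.1154; check Q = 5.4970e-04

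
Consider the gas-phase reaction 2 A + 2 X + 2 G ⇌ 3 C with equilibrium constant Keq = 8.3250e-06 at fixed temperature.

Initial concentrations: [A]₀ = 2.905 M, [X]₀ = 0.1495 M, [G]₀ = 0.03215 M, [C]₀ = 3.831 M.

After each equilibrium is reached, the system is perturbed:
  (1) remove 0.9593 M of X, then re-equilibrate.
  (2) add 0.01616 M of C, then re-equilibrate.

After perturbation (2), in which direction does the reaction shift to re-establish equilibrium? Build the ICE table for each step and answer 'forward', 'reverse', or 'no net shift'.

Direction: reverse

Q₀ = 2.8840e+05 vs Keq = 8.3250e-06 ⇒ Q>K, reverse
Step 1:
                   A          X          G          C
  I            2.905     0.1495    0.03215      3.831
  C            2.414      2.414      2.414     -3.621
  E            5.319      2.563      2.446       0.21
  solve Keq expr → x = -1.207; check Q = 8.3250e-06
Then remove 0.9593 M of X.
Step 2:
                   A          X          G          C
  I            5.319      1.604      2.446       0.21
  C          0.03467    0.03467    0.03467     -0.052
  E            5.354      1.639      2.481      0.158
  solve Keq expr → x = -0.01733; check Q = 8.3250e-06
Then add 0.01616 M of C.
Step 3:
                   A          X          G          C
  I            5.354      1.639      2.481     0.1742
  C         0.009935   0.009935   0.009935    -0.0149
  E            5.364      1.649      2.491     0.1593
  solve Keq expr → x = -0.004967; check Q = 8.3250e-06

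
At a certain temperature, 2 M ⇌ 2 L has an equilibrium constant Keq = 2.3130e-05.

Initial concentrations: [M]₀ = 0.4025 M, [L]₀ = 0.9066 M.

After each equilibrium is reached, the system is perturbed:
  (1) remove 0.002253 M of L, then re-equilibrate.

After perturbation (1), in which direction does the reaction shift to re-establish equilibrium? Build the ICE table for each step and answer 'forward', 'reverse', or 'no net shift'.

Direction: forward

Q₀ = 5.073 vs Keq = 2.3130e-05 ⇒ Q>K, reverse
Step 1:
                    M           L
  init         0.4025      0.9066
  Δ            0.9003     -0.9003
  eq            1.303    0.006266
  solve Keq expr → x = -0.4502; check Q = 2.3130e-05
Then remove 0.002253 M of L.
Step 2:
                    M           L
  init          1.303    0.004013
  Δ         -0.002242    0.002242
  eq            1.301    0.006255
  solve Keq expr → x = 0.001121; check Q = 2.3130e-05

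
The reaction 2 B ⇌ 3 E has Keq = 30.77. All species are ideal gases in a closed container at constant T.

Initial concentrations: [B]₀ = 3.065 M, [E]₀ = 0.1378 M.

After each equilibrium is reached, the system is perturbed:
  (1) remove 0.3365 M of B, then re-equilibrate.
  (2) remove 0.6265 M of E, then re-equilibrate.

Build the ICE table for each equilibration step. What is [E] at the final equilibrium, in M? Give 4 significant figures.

[E]_eq = 2.521 M

Q₀ = 2.7854e-04 vs Keq = 30.77 ⇒ Q<K, forward
Step 1:
                    B           E
  Initial       3.065      0.1378
  Change       -2.037       3.055
  Equil         1.028       3.193
  solve Keq expr → x = 1.018; check Q = 30.77
Then remove 0.3365 M of B.
Step 2:
                    B           E
  Initial      0.6919       3.193
  Change        0.197     -0.2956
  Equil         0.889       2.897
  solve Keq expr → x = -0.09852; check Q = 30.77
Then remove 0.6265 M of E.
Step 3:
                    B           E
  Initial       0.889       2.271
  Change      -0.1672      0.2508
  Equil        0.7218       2.521
  solve Keq expr → x = 0.0836; check Q = 30.77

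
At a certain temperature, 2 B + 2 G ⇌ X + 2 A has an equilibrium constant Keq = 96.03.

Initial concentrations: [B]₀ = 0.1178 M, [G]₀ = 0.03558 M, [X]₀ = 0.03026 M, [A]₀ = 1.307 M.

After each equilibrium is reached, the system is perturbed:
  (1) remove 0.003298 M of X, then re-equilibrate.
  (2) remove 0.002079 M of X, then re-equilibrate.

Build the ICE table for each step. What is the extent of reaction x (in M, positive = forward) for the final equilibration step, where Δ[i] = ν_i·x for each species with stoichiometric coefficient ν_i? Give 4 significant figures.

x = 0.001276 M

Q₀ = 2943 vs Keq = 96.03 ⇒ Q>K, reverse
Step 1:
                  B         G         X         A
  init       0.1178   0.03558   0.03026     1.307
  Δ         0.04204   0.04204  -0.02102  -0.04204
  eq         0.1598   0.07762  0.009239     1.265
  solve Keq expr → x = -0.02102; check Q = 96.03
Then remove 0.003298 M of X.
Step 2:
                  B         G         X         A
  init       0.1598   0.07762  0.005941     1.265
  Δ       -0.003891 -0.003891  0.001946  0.003891
  eq          0.156   0.07373  0.007886     1.269
  solve Keq expr → x = 0.001946; check Q = 96.03
Then remove 0.002079 M of X.
Step 3:
                  B         G         X         A
  init        0.156   0.07373  0.005807     1.269
  Δ       -0.002551 -0.002551  0.001276  0.002551
  eq         0.1534   0.07118  0.007083     1.271
  solve Keq expr → x = 0.001276; check Q = 96.03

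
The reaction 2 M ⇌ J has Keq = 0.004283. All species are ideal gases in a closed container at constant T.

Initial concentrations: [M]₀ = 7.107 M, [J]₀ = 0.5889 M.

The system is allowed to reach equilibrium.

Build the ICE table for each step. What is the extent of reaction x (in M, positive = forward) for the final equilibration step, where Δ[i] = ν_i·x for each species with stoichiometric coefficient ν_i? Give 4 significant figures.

Q₀ = 0.01166 vs Keq = 0.004283 ⇒ Q>K, reverse
Step 1:
                    M           J
  init          7.107      0.5889
  Δ            0.6609     -0.3305
  eq            7.768      0.2584
  solve Keq expr → x = -0.3305; check Q = 0.004283

x = -0.3305 M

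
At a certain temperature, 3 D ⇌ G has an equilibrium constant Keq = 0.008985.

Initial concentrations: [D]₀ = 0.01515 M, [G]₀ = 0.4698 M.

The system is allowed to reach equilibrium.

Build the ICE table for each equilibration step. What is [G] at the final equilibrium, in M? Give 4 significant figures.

Q₀ = 1.3511e+05 vs Keq = 0.008985 ⇒ Q>K, reverse
Step 1:
                   D          G
  Initial    0.01515     0.4698
  Change       1.342    -0.4473
  Equil        1.357    0.02246
  solve Keq expr → x = -0.4473; check Q = 0.008985

[G]_eq = 0.02246 M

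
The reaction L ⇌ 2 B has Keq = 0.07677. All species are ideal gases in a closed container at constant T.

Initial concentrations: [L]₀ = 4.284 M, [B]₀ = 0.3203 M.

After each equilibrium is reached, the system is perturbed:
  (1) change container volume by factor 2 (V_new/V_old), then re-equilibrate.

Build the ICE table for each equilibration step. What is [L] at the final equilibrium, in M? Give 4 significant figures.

[L]_eq = 2.025 M

Q₀ = 0.02395 vs Keq = 0.07677 ⇒ Q<K, forward
Step 1:
                    L           B
  I             4.284      0.3203
  C           -0.1225      0.2449
  E             4.162      0.5652
  solve Keq expr → x = 0.1225; check Q = 0.07677
Then change container volume by factor 2 (V_new/V_old).
Step 2:
                    L           B
  I             2.081      0.2826
  C          -0.05583      0.1117
  E             2.025      0.3943
  solve Keq expr → x = 0.05583; check Q = 0.07677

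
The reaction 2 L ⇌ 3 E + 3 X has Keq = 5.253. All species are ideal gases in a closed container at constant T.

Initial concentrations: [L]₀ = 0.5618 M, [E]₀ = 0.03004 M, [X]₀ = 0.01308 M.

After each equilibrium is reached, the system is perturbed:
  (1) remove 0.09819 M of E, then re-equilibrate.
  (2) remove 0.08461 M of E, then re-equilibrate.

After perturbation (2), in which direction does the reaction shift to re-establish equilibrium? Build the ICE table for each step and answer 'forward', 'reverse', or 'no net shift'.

Q₀ = 1.9220e-10 vs Keq = 5.253 ⇒ Q<K, forward
Step 1:
                   L          E          X
  init        0.5618    0.03004    0.01308
  Δ          -0.4314     0.6471     0.6471
  eq          0.1304     0.6771     0.6602
  solve Keq expr → x = 0.2157; check Q = 5.253
Then remove 0.09819 M of E.
Step 2:
                   L          E          X
  init        0.1304     0.5789     0.6602
  Δ         -0.01534    0.02301    0.02301
  eq          0.1151      0.602     0.6832
  solve Keq expr → x = 0.00767; check Q = 5.253
Then remove 0.08461 M of E.
Step 3:
                   L          E          X
  init        0.1151     0.5173     0.6832
  Δ         -0.01356    0.02034    0.02034
  eq          0.1015     0.5377     0.7035
  solve Keq expr → x = 0.006779; check Q = 5.253

Direction: forward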